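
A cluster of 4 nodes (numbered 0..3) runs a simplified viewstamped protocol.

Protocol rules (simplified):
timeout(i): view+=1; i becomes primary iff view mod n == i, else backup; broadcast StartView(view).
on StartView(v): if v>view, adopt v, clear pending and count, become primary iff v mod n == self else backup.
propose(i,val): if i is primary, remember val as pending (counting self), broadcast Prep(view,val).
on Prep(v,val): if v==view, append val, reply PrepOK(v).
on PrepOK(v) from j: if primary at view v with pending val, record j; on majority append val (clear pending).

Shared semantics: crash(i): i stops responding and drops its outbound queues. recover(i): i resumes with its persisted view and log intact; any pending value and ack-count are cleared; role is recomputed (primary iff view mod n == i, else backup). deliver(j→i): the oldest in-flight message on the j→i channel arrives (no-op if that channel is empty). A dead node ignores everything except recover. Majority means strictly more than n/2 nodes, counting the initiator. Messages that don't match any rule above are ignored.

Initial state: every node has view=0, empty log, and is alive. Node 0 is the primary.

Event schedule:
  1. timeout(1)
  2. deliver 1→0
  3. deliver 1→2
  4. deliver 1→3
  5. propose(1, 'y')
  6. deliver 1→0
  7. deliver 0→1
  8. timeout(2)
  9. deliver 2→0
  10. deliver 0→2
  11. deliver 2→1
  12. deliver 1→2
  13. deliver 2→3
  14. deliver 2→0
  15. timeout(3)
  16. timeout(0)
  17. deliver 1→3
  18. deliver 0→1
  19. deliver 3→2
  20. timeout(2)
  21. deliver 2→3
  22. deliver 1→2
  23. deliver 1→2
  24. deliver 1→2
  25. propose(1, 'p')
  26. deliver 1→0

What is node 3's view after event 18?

e1 timeout(1): 1[prim,v=1,-]
e2 deliver 1→0: 0[back,v=1,-]
e3 deliver 1→2: 2[back,v=1,-]
e4 deliver 1→3: 3[back,v=1,-]
e5 propose(1,'y'): ·
e6 deliver 1→0: 0[back,v=1,y]
e7 deliver 0→1: ·
e8 timeout(2): 2[prim,v=2,-]
e9 deliver 2→0: 0[back,v=2,y]
e10 deliver 0→2: ·
e11 deliver 2→1: 1[back,v=2,-]
e12 deliver 1→2: ·
e13 deliver 2→3: 3[back,v=2,-]
e14 deliver 2→0: ·
e15 timeout(3): 3[prim,v=3,-]
e16 timeout(0): 0[back,v=3,y]
e17 deliver 1→3: ·
e18 deliver 0→1: 1[back,v=3,-]

3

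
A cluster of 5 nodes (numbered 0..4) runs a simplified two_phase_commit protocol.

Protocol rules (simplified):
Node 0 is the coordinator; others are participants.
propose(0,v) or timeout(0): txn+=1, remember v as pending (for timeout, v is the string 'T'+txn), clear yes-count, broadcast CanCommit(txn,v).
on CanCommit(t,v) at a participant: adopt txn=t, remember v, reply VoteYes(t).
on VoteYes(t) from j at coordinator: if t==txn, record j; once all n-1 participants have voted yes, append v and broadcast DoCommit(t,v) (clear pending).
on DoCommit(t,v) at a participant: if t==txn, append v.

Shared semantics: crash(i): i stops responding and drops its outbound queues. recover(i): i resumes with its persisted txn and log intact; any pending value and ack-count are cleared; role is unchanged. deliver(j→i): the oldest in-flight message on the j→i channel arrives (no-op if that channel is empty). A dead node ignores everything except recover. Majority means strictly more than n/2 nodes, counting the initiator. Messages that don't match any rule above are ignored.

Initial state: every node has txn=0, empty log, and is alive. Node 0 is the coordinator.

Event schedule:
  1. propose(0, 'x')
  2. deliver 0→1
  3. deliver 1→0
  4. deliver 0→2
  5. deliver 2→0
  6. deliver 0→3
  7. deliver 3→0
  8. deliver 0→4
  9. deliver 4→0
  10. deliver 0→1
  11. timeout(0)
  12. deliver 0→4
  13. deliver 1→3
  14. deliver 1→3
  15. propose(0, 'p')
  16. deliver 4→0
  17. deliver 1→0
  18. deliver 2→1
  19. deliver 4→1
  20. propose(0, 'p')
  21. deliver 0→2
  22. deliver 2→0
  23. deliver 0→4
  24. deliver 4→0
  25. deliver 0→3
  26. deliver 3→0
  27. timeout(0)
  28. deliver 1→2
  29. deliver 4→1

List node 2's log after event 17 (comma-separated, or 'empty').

[1] propose(0,'x') → N0(coor t1 [-])
[2] deliver 0→1 → N1(part t1 [-])
[3] deliver 1→0 → ∅
[4] deliver 0→2 → N2(part t1 [-])
[5] deliver 2→0 → ∅
[6] deliver 0→3 → N3(part t1 [-])
[7] deliver 3→0 → ∅
[8] deliver 0→4 → N4(part t1 [-])
[9] deliver 4→0 → N0(coor t1 [x])
[10] deliver 0→1 → N1(part t1 [x])
[11] timeout(0) → N0(coor t2 [x])
[12] deliver 0→4 → N4(part t1 [x])
[13] deliver 1→3 → ∅
[14] deliver 1→3 → ∅
[15] propose(0,'p') → N0(coor t3 [x])
[16] deliver 4→0 → ∅
[17] deliver 1→0 → ∅

empty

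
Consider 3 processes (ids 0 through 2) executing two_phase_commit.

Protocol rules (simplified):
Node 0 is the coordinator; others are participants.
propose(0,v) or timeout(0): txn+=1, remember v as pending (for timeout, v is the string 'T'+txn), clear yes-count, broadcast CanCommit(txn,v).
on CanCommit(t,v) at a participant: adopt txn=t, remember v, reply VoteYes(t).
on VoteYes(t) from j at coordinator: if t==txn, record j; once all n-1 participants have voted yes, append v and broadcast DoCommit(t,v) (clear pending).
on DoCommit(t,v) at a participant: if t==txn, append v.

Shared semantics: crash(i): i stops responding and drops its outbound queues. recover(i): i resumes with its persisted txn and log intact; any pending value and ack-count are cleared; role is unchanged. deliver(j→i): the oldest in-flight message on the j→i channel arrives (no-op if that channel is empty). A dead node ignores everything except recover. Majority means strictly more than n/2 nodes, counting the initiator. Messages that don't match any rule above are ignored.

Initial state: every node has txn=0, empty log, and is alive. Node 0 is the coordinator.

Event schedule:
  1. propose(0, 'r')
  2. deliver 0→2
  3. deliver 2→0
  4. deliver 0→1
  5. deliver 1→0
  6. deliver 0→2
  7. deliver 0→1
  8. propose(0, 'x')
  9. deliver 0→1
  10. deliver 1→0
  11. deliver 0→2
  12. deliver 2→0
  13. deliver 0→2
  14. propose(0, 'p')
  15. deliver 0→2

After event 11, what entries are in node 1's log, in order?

r

1. propose(0,'r'):  <0:coor t1 ->
2. deliver 0→2:  <2:part t1 ->
3. deliver 2→0:  nop
4. deliver 0→1:  <1:part t1 ->
5. deliver 1→0:  <0:coor t1 r>
6. deliver 0→2:  <2:part t1 r>
7. deliver 0→1:  <1:part t1 r>
8. propose(0,'x'):  <0:coor t2 r>
9. deliver 0→1:  <1:part t2 r>
10. deliver 1→0:  nop
11. deliver 0→2:  <2:part t2 r>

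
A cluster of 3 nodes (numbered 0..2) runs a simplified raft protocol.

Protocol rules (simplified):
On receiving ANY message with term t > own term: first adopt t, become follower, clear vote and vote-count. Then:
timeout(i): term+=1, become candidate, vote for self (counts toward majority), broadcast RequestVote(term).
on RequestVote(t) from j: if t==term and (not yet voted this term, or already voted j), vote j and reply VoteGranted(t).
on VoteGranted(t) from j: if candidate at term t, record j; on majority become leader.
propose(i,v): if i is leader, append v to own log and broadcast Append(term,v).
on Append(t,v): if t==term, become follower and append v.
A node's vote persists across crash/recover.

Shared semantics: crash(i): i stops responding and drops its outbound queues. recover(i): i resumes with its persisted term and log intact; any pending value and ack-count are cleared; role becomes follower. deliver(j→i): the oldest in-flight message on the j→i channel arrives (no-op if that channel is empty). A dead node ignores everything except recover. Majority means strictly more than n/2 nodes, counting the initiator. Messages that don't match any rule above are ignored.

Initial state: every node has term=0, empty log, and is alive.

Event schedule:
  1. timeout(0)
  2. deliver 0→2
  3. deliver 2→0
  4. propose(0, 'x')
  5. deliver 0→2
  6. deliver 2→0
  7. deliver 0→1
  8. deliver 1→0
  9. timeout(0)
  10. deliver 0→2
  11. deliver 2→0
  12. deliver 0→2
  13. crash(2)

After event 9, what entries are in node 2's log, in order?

step 1 timeout(0): 0={cand,t=1,log=-}
step 2 deliver 0→2: 2={foll,t=1,log=-}
step 3 deliver 2→0: 0={lead,t=1,log=-}
step 4 propose(0,'x'): 0={lead,t=1,log=x}
step 5 deliver 0→2: 2={foll,t=1,log=x}
step 6 deliver 2→0: —
step 7 deliver 0→1: 1={foll,t=1,log=-}
step 8 deliver 1→0: —
step 9 timeout(0): 0={cand,t=2,log=x}

x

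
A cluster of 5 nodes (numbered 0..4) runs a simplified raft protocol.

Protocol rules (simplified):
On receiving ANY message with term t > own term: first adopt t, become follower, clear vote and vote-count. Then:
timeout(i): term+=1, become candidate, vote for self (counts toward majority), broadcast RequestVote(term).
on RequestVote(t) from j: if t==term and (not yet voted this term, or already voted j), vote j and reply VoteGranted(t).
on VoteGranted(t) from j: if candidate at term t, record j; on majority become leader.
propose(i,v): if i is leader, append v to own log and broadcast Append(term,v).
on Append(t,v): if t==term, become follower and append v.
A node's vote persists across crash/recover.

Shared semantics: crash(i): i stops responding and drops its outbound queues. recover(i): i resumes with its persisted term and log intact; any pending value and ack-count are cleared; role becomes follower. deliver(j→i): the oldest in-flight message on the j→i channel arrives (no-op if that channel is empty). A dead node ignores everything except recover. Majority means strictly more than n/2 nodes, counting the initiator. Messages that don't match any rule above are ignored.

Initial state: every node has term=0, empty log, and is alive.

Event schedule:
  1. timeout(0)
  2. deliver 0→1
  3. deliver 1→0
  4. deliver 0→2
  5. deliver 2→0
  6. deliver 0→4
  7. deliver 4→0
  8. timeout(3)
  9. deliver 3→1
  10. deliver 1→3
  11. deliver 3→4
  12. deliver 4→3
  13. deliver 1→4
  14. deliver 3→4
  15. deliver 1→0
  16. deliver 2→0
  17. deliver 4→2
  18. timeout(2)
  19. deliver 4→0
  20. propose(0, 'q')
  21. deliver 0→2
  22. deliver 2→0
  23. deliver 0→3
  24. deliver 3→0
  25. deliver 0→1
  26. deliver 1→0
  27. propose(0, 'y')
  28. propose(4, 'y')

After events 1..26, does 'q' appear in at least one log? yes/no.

after 1 — timeout(0): n0:cand/t1/[-]
after 2 — deliver 0→1: n1:foll/t1/[-]
after 3 — deliver 1→0: ·
after 4 — deliver 0→2: n2:foll/t1/[-]
after 5 — deliver 2→0: n0:lead/t1/[-]
after 6 — deliver 0→4: n4:foll/t1/[-]
after 7 — deliver 4→0: ·
after 8 — timeout(3): n3:cand/t1/[-]
after 9 — deliver 3→1: ·
after 10 — deliver 1→3: ·
after 11 — deliver 3→4: ·
after 12 — deliver 4→3: ·
after 13 — deliver 1→4: ·
after 14 — deliver 3→4: ·
after 15 — deliver 1→0: ·
after 16 — deliver 2→0: ·
after 17 — deliver 4→2: ·
after 18 — timeout(2): n2:cand/t2/[-]
after 19 — deliver 4→0: ·
after 20 — propose(0,'q'): n0:lead/t1/[q]
after 21 — deliver 0→2: ·
after 22 — deliver 2→0: n0:foll/t2/[q]
after 23 — deliver 0→3: ·
after 24 — deliver 3→0: ·
after 25 — deliver 0→1: n1:foll/t1/[q]
after 26 — deliver 1→0: ·

yes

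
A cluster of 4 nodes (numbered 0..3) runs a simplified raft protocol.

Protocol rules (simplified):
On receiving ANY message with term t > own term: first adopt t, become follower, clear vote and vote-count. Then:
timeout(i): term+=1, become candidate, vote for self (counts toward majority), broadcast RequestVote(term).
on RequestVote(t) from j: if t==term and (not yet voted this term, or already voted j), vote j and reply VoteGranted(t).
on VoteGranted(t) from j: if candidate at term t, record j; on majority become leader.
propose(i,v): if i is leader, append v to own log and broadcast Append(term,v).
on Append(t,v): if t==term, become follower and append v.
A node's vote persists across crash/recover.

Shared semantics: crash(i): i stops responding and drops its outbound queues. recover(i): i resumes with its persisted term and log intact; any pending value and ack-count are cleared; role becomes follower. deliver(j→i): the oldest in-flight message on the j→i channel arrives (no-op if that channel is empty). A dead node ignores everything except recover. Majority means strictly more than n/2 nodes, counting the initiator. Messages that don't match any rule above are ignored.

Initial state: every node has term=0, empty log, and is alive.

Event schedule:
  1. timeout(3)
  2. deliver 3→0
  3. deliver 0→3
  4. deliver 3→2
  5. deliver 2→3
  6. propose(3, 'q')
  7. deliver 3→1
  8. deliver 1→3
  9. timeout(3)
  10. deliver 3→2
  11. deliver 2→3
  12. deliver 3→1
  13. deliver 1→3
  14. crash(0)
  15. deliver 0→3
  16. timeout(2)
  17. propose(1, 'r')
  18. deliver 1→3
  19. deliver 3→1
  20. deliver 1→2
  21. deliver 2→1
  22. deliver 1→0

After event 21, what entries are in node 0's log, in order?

[1] timeout(3) → N3(cand t1 [-])
[2] deliver 3→0 → N0(foll t1 [-])
[3] deliver 0→3 → ∅
[4] deliver 3→2 → N2(foll t1 [-])
[5] deliver 2→3 → N3(lead t1 [-])
[6] propose(3,'q') → N3(lead t1 [q])
[7] deliver 3→1 → N1(foll t1 [-])
[8] deliver 1→3 → ∅
[9] timeout(3) → N3(cand t2 [q])
[10] deliver 3→2 → N2(foll t1 [q])
[11] deliver 2→3 → ∅
[12] deliver 3→1 → N1(foll t1 [q])
[13] deliver 1→3 → ∅
[14] crash(0) → N0(✗foll t1 [-])
[15] deliver 0→3 → ∅
[16] timeout(2) → N2(cand t2 [q])
[17] propose(1,'r') → ∅
[18] deliver 1→3 → ∅
[19] deliver 3→1 → N1(foll t2 [q])
[20] deliver 1→2 → ∅
[21] deliver 2→1 → ∅

empty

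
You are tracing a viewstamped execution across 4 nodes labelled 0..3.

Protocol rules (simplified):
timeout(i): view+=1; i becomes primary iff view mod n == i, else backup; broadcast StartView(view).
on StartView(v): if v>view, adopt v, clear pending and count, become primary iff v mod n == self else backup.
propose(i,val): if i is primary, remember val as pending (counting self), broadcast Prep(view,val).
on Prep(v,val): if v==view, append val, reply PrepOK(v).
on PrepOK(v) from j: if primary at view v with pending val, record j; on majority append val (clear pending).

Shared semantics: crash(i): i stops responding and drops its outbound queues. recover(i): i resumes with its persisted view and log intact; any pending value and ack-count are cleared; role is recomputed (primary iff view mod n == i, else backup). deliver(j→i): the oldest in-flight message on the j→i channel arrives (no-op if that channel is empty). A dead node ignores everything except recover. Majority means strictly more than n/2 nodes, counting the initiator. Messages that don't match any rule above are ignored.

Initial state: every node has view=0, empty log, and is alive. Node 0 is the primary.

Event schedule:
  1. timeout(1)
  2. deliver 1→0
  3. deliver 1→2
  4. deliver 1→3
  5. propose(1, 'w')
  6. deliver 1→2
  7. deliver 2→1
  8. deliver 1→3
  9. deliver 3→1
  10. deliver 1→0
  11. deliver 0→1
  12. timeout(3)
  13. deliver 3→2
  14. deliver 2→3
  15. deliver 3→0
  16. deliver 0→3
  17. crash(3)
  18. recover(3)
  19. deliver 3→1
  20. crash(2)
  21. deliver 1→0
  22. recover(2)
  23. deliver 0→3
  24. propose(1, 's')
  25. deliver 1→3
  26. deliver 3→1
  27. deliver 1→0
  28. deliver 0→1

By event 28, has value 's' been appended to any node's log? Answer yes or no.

1. timeout(1):  <1:prim v1 ->
2. deliver 1→0:  <0:back v1 ->
3. deliver 1→2:  <2:back v1 ->
4. deliver 1→3:  <3:back v1 ->
5. propose(1,'w'):  nop
6. deliver 1→2:  <2:back v1 w>
7. deliver 2→1:  nop
8. deliver 1→3:  <3:back v1 w>
9. deliver 3→1:  <1:prim v1 w>
10. deliver 1→0:  <0:back v1 w>
11. deliver 0→1:  nop
12. timeout(3):  <3:back v2 w>
13. deliver 3→2:  <2:prim v2 w>
14. deliver 2→3:  nop
15. deliver 3→0:  <0:back v2 w>
16. deliver 0→3:  nop
17. crash(3):  <3:✗back v2 w>
18. recover(3):  <3:back v2 w>
19. deliver 3→1:  nop
20. crash(2):  <2:✗prim v2 w>
21. deliver 1→0:  nop
22. recover(2):  <2:prim v2 w>
23. deliver 0→3:  nop
24. propose(1,'s'):  nop
25. deliver 1→3:  nop
26. deliver 3→1:  nop
27. deliver 1→0:  nop
28. deliver 0→1:  nop

no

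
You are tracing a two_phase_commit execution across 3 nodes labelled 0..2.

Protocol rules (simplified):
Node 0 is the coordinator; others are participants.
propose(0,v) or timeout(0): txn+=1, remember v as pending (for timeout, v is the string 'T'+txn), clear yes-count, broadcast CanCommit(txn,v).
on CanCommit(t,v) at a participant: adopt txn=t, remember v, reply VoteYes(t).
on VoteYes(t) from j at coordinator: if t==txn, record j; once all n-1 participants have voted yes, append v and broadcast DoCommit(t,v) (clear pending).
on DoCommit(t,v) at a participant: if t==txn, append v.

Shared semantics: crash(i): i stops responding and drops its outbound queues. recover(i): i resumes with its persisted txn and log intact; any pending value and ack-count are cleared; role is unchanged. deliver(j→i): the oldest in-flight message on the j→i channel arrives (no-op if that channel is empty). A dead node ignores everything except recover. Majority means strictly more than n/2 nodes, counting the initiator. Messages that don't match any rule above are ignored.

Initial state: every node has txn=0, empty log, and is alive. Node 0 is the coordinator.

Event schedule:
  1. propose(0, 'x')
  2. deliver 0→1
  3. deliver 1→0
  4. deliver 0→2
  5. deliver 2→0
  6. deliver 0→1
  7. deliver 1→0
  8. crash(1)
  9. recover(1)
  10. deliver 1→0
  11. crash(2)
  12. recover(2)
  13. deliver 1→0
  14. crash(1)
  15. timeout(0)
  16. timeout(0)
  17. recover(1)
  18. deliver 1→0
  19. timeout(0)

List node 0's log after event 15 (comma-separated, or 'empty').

1. propose(0,'x'):  <0:coor t1 ->
2. deliver 0→1:  <1:part t1 ->
3. deliver 1→0:  nop
4. deliver 0→2:  <2:part t1 ->
5. deliver 2→0:  <0:coor t1 x>
6. deliver 0→1:  <1:part t1 x>
7. deliver 1→0:  nop
8. crash(1):  <1:✗part t1 x>
9. recover(1):  <1:part t1 x>
10. deliver 1→0:  nop
11. crash(2):  <2:✗part t1 ->
12. recover(2):  <2:part t1 ->
13. deliver 1→0:  nop
14. crash(1):  <1:✗part t1 x>
15. timeout(0):  <0:coor t2 x>

x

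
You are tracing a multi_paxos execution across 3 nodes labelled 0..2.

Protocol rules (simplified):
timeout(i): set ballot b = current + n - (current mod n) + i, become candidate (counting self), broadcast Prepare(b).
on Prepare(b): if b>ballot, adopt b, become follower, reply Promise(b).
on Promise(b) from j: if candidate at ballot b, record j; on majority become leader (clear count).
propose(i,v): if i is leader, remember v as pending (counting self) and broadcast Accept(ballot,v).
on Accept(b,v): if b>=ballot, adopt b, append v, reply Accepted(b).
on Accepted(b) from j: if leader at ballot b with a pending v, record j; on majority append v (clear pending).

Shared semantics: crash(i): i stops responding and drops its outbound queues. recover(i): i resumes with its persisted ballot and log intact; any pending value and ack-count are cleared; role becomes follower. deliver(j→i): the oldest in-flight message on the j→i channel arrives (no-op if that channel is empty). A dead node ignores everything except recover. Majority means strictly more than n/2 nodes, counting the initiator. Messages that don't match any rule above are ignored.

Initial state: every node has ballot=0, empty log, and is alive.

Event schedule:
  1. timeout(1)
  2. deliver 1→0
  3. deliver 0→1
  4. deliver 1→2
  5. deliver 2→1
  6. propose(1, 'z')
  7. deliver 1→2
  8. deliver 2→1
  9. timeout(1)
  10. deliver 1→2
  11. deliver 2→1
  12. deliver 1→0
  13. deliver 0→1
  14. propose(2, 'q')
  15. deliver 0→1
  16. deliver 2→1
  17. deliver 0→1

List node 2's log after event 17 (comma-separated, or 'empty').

1. timeout(1):  <1:cand b4 ->
2. deliver 1→0:  <0:foll b4 ->
3. deliver 0→1:  <1:lead b4 ->
4. deliver 1→2:  <2:foll b4 ->
5. deliver 2→1:  nop
6. propose(1,'z'):  nop
7. deliver 1→2:  <2:foll b4 z>
8. deliver 2→1:  <1:lead b4 z>
9. timeout(1):  <1:cand b7 z>
10. deliver 1→2:  <2:foll b7 z>
11. deliver 2→1:  <1:lead b7 z>
12. deliver 1→0:  <0:foll b4 z>
13. deliver 0→1:  nop
14. propose(2,'q'):  nop
15. deliver 0→1:  nop
16. deliver 2→1:  nop
17. deliver 0→1:  nop

z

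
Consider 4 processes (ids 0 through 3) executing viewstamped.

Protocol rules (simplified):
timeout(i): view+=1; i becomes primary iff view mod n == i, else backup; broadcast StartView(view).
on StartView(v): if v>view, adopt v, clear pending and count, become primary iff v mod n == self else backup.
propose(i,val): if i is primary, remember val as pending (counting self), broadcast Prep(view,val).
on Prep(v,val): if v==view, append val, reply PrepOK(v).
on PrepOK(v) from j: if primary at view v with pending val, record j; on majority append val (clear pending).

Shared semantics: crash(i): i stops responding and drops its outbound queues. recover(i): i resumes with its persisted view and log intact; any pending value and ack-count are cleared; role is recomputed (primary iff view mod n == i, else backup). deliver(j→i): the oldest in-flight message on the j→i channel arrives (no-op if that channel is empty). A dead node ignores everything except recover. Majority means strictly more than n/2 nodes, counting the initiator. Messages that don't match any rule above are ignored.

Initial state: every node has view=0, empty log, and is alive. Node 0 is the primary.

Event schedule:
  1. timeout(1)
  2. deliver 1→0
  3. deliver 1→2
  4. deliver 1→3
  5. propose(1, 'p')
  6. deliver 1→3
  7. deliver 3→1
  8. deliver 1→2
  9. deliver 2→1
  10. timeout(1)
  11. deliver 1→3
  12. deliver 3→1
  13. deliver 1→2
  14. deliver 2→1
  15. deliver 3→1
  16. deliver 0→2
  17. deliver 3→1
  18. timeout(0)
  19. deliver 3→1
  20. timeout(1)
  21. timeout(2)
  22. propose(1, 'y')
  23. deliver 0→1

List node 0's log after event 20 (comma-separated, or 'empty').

1. timeout(1):  <1:prim v1 ->
2. deliver 1→0:  <0:back v1 ->
3. deliver 1→2:  <2:back v1 ->
4. deliver 1→3:  <3:back v1 ->
5. propose(1,'p'):  nop
6. deliver 1→3:  <3:back v1 p>
7. deliver 3→1:  nop
8. deliver 1→2:  <2:back v1 p>
9. deliver 2→1:  <1:prim v1 p>
10. timeout(1):  <1:back v2 p>
11. deliver 1→3:  <3:back v2 p>
12. deliver 3→1:  nop
13. deliver 1→2:  <2:prim v2 p>
14. deliver 2→1:  nop
15. deliver 3→1:  nop
16. deliver 0→2:  nop
17. deliver 3→1:  nop
18. timeout(0):  <0:back v2 ->
19. deliver 3→1:  nop
20. timeout(1):  <1:back v3 p>

empty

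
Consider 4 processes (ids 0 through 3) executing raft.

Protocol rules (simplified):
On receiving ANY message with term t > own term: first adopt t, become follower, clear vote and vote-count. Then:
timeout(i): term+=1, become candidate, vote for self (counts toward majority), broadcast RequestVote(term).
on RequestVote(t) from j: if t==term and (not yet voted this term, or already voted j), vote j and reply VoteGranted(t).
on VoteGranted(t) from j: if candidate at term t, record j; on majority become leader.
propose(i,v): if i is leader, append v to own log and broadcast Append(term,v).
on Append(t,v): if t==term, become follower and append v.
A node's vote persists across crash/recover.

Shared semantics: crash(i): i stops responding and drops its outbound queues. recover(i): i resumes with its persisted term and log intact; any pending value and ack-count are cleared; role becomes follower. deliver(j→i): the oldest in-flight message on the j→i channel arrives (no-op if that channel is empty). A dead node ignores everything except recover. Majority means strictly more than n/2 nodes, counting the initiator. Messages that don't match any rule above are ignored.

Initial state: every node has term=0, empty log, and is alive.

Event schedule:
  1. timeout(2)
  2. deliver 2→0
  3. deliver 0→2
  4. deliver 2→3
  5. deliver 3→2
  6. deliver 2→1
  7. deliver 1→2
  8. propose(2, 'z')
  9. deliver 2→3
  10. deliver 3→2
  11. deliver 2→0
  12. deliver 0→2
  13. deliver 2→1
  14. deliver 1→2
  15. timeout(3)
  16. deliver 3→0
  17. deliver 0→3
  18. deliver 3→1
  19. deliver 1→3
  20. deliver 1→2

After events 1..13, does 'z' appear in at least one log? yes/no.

yes

after 1 — timeout(2): n2:cand/t1/[-]
after 2 — deliver 2→0: n0:foll/t1/[-]
after 3 — deliver 0→2: ·
after 4 — deliver 2→3: n3:foll/t1/[-]
after 5 — deliver 3→2: n2:lead/t1/[-]
after 6 — deliver 2→1: n1:foll/t1/[-]
after 7 — deliver 1→2: ·
after 8 — propose(2,'z'): n2:lead/t1/[z]
after 9 — deliver 2→3: n3:foll/t1/[z]
after 10 — deliver 3→2: ·
after 11 — deliver 2→0: n0:foll/t1/[z]
after 12 — deliver 0→2: ·
after 13 — deliver 2→1: n1:foll/t1/[z]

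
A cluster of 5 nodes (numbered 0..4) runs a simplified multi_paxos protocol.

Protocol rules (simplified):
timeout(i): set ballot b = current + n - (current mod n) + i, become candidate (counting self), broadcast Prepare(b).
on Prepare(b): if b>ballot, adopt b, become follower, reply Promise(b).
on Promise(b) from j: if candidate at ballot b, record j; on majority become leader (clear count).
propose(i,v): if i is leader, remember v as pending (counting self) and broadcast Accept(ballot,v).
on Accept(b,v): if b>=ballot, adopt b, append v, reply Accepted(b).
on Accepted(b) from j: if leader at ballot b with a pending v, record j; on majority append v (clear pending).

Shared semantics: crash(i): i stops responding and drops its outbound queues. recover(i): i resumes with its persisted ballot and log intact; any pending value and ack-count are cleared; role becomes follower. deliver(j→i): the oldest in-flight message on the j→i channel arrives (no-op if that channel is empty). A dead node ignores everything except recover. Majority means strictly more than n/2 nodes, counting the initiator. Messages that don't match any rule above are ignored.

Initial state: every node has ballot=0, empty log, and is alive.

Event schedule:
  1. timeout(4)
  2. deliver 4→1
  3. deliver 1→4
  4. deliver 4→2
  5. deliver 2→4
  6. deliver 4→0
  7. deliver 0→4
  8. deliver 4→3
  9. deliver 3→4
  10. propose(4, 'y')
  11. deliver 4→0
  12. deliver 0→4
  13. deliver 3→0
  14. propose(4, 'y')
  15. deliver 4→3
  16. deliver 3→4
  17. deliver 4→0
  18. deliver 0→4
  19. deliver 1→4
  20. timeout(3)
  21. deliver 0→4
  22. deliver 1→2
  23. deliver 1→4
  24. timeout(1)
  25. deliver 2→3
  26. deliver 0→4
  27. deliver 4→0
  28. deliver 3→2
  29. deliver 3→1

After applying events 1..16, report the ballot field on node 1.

9

step 1 timeout(4): 4={cand,b=9,log=-}
step 2 deliver 4→1: 1={foll,b=9,log=-}
step 3 deliver 1→4: —
step 4 deliver 4→2: 2={foll,b=9,log=-}
step 5 deliver 2→4: 4={lead,b=9,log=-}
step 6 deliver 4→0: 0={foll,b=9,log=-}
step 7 deliver 0→4: —
step 8 deliver 4→3: 3={foll,b=9,log=-}
step 9 deliver 3→4: —
step 10 propose(4,'y'): —
step 11 deliver 4→0: 0={foll,b=9,log=y}
step 12 deliver 0→4: —
step 13 deliver 3→0: —
step 14 propose(4,'y'): —
step 15 deliver 4→3: 3={foll,b=9,log=y}
step 16 deliver 3→4: —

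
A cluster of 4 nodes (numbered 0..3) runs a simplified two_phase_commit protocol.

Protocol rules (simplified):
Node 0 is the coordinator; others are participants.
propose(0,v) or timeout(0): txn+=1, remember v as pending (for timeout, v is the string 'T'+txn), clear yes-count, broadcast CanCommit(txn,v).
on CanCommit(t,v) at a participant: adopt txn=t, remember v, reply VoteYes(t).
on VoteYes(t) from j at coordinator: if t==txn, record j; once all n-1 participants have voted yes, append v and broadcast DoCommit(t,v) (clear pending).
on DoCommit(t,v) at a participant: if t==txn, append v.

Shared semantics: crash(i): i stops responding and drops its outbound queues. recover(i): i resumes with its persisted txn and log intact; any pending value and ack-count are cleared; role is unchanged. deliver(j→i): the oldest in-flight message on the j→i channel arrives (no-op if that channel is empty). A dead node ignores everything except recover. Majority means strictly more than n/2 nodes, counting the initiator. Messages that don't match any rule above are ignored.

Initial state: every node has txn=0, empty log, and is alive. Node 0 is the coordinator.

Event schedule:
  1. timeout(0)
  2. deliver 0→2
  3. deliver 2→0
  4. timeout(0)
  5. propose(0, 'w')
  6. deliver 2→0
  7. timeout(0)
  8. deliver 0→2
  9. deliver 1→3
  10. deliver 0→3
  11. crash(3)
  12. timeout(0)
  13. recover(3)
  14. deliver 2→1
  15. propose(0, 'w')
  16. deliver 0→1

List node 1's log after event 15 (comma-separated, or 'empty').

[1] timeout(0) → N0(coor t1 [-])
[2] deliver 0→2 → N2(part t1 [-])
[3] deliver 2→0 → ∅
[4] timeout(0) → N0(coor t2 [-])
[5] propose(0,'w') → N0(coor t3 [-])
[6] deliver 2→0 → ∅
[7] timeout(0) → N0(coor t4 [-])
[8] deliver 0→2 → N2(part t2 [-])
[9] deliver 1→3 → ∅
[10] deliver 0→3 → N3(part t1 [-])
[11] crash(3) → N3(✗part t1 [-])
[12] timeout(0) → N0(coor t5 [-])
[13] recover(3) → N3(part t1 [-])
[14] deliver 2→1 → ∅
[15] propose(0,'w') → N0(coor t6 [-])

empty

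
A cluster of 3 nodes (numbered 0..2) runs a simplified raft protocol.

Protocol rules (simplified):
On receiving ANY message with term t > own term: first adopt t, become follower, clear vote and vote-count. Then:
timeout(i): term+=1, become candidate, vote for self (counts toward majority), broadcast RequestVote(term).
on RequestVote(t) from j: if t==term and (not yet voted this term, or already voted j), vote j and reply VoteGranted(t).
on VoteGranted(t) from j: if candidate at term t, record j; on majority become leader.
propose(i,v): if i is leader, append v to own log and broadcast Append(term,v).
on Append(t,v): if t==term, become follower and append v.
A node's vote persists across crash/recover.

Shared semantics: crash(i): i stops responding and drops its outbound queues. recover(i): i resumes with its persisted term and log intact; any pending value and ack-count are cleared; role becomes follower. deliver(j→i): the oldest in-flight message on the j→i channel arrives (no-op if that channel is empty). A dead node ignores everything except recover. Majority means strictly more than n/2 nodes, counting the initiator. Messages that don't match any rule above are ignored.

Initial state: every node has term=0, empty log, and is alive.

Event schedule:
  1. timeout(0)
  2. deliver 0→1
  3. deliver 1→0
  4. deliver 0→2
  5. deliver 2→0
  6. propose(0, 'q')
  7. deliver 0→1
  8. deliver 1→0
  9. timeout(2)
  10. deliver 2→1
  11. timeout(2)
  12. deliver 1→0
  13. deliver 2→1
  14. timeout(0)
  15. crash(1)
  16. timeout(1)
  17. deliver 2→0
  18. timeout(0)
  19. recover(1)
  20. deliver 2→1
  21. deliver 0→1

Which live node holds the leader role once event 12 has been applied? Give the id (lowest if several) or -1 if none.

after 1 — timeout(0): n0:cand/t1/[-]
after 2 — deliver 0→1: n1:foll/t1/[-]
after 3 — deliver 1→0: n0:lead/t1/[-]
after 4 — deliver 0→2: n2:foll/t1/[-]
after 5 — deliver 2→0: ·
after 6 — propose(0,'q'): n0:lead/t1/[q]
after 7 — deliver 0→1: n1:foll/t1/[q]
after 8 — deliver 1→0: ·
after 9 — timeout(2): n2:cand/t2/[-]
after 10 — deliver 2→1: n1:foll/t2/[q]
after 11 — timeout(2): n2:cand/t3/[-]
after 12 — deliver 1→0: ·

0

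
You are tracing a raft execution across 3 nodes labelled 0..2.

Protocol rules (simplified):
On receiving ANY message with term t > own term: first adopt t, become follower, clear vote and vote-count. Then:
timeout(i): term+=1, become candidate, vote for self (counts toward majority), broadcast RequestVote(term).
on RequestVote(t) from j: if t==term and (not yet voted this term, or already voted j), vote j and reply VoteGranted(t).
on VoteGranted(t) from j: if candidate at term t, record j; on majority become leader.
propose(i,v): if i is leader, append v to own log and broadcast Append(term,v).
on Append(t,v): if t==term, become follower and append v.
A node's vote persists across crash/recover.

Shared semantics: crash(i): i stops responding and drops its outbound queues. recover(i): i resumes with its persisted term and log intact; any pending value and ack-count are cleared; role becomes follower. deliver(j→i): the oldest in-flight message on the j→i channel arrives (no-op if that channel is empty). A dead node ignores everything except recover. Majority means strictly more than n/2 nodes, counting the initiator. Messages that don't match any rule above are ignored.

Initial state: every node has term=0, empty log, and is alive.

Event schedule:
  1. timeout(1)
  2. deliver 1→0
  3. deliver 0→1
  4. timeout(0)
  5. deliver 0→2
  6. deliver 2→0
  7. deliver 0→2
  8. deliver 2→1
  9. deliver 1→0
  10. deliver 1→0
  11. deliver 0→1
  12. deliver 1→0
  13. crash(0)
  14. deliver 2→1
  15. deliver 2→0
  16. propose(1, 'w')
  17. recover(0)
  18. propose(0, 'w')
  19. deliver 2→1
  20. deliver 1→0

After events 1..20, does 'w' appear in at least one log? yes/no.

no

1. timeout(1):  <1:cand t1 ->
2. deliver 1→0:  <0:foll t1 ->
3. deliver 0→1:  <1:lead t1 ->
4. timeout(0):  <0:cand t2 ->
5. deliver 0→2:  <2:foll t2 ->
6. deliver 2→0:  <0:lead t2 ->
7. deliver 0→2:  nop
8. deliver 2→1:  nop
9. deliver 1→0:  nop
10. deliver 1→0:  nop
11. deliver 0→1:  <1:foll t2 ->
12. deliver 1→0:  nop
13. crash(0):  <0:✗lead t2 ->
14. deliver 2→1:  nop
15. deliver 2→0:  nop
16. propose(1,'w'):  nop
17. recover(0):  <0:foll t2 ->
18. propose(0,'w'):  nop
19. deliver 2→1:  nop
20. deliver 1→0:  nop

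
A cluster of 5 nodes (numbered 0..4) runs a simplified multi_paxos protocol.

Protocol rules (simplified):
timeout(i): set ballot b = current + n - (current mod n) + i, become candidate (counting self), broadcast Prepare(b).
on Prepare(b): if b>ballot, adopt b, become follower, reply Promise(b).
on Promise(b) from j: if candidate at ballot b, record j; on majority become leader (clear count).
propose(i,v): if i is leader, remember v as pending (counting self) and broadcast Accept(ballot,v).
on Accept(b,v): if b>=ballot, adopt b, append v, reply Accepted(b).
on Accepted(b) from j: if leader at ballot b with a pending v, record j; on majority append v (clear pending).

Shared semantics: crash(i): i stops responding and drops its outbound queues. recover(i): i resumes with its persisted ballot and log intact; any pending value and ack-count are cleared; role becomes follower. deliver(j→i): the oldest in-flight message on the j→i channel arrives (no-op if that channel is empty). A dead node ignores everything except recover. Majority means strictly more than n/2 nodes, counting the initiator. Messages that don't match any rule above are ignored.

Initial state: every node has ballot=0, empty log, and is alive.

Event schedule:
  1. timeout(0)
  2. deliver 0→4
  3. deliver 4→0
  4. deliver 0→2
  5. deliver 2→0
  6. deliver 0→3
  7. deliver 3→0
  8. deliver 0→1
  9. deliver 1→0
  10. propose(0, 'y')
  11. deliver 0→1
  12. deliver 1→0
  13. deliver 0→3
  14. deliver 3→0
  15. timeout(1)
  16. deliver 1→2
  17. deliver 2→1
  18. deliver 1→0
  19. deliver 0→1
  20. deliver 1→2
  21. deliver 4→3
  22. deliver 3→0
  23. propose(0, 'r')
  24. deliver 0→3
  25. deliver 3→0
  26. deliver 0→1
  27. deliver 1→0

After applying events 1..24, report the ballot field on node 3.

5

e1 timeout(0): 0[cand,b=5,-]
e2 deliver 0→4: 4[foll,b=5,-]
e3 deliver 4→0: ·
e4 deliver 0→2: 2[foll,b=5,-]
e5 deliver 2→0: 0[lead,b=5,-]
e6 deliver 0→3: 3[foll,b=5,-]
e7 deliver 3→0: ·
e8 deliver 0→1: 1[foll,b=5,-]
e9 deliver 1→0: ·
e10 propose(0,'y'): ·
e11 deliver 0→1: 1[foll,b=5,y]
e12 deliver 1→0: ·
e13 deliver 0→3: 3[foll,b=5,y]
e14 deliver 3→0: 0[lead,b=5,y]
e15 timeout(1): 1[cand,b=11,y]
e16 deliver 1→2: 2[foll,b=11,-]
e17 deliver 2→1: ·
e18 deliver 1→0: 0[foll,b=11,y]
e19 deliver 0→1: 1[lead,b=11,y]
e20 deliver 1→2: ·
e21 deliver 4→3: ·
e22 deliver 3→0: ·
e23 propose(0,'r'): ·
e24 deliver 0→3: ·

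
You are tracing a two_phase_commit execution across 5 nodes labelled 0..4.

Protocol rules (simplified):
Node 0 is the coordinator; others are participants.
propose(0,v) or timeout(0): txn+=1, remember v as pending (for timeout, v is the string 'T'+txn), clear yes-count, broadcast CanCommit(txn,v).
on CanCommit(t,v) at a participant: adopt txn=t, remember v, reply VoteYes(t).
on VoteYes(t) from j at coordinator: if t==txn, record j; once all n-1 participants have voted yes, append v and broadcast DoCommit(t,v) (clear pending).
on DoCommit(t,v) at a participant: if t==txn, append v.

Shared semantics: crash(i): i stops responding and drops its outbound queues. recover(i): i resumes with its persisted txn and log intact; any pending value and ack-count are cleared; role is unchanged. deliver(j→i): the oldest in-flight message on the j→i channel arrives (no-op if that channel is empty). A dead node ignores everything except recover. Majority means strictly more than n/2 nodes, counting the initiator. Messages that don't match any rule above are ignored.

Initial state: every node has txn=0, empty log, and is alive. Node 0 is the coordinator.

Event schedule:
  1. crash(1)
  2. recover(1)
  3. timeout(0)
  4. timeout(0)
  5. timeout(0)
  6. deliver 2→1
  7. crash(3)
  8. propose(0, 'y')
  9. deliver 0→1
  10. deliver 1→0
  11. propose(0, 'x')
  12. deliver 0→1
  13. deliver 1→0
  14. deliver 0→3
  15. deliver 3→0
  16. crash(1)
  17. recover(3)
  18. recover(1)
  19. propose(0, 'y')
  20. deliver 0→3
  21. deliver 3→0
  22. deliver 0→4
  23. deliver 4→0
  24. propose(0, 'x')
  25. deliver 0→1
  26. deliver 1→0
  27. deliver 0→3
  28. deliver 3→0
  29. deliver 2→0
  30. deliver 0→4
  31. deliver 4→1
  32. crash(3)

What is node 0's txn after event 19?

[1] crash(1) → N1(✗part t0 [-])
[2] recover(1) → N1(part t0 [-])
[3] timeout(0) → N0(coor t1 [-])
[4] timeout(0) → N0(coor t2 [-])
[5] timeout(0) → N0(coor t3 [-])
[6] deliver 2→1 → ∅
[7] crash(3) → N3(✗part t0 [-])
[8] propose(0,'y') → N0(coor t4 [-])
[9] deliver 0→1 → N1(part t1 [-])
[10] deliver 1→0 → ∅
[11] propose(0,'x') → N0(coor t5 [-])
[12] deliver 0→1 → N1(part t2 [-])
[13] deliver 1→0 → ∅
[14] deliver 0→3 → ∅
[15] deliver 3→0 → ∅
[16] crash(1) → N1(✗part t2 [-])
[17] recover(3) → N3(part t0 [-])
[18] recover(1) → N1(part t2 [-])
[19] propose(0,'y') → N0(coor t6 [-])

6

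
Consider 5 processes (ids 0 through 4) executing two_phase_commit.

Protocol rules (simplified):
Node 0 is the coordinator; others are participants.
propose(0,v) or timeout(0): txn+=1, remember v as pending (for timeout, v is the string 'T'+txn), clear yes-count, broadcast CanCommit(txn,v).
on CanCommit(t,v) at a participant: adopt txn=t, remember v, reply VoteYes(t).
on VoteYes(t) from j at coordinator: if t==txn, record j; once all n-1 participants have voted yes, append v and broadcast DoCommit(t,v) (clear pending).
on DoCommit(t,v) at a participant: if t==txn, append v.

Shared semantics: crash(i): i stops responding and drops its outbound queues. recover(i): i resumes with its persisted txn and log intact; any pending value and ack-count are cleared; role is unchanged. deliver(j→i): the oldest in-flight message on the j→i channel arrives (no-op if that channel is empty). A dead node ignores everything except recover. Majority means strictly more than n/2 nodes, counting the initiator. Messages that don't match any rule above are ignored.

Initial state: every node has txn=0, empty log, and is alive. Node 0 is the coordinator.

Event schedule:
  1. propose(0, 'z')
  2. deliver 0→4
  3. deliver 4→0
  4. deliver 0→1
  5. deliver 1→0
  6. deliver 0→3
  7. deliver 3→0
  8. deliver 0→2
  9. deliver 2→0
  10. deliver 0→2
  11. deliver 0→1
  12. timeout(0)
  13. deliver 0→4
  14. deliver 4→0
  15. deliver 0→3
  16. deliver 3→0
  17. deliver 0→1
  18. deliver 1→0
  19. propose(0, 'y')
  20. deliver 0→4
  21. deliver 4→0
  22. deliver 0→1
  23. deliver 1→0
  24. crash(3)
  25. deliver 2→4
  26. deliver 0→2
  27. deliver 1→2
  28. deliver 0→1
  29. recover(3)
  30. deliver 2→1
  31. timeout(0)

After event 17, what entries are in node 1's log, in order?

z

[1] propose(0,'z') → N0(coor t1 [-])
[2] deliver 0→4 → N4(part t1 [-])
[3] deliver 4→0 → ∅
[4] deliver 0→1 → N1(part t1 [-])
[5] deliver 1→0 → ∅
[6] deliver 0→3 → N3(part t1 [-])
[7] deliver 3→0 → ∅
[8] deliver 0→2 → N2(part t1 [-])
[9] deliver 2→0 → N0(coor t1 [z])
[10] deliver 0→2 → N2(part t1 [z])
[11] deliver 0→1 → N1(part t1 [z])
[12] timeout(0) → N0(coor t2 [z])
[13] deliver 0→4 → N4(part t1 [z])
[14] deliver 4→0 → ∅
[15] deliver 0→3 → N3(part t1 [z])
[16] deliver 3→0 → ∅
[17] deliver 0→1 → N1(part t2 [z])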